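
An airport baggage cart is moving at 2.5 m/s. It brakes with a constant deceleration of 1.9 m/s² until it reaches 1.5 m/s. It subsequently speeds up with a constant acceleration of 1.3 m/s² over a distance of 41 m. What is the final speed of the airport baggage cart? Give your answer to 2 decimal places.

Phase 1 (decelerating): v₀ = 2.50 m/s, a = -1.9 m/s².
v = v₀ + at → t = (1.5 − 2.50) / -1.9 = 0.526 s
v² = v₀² + 2aΔx → Δx = (1.5² − 2.50²)/(2·-1.9) = 1.05 m

Phase 2 (accelerating): v₀ = 1.50 m/s, a = 1.3 m/s².
v² = v₀² + 2aΔx = 1.50² + 2·1.3·41 = 109 → v = 10.4 m/s
t = (v − v₀)/a = (10.4 − 1.50)/1.3 = 6.87 s
Final speed = 10.4 m/s

10.43 m/s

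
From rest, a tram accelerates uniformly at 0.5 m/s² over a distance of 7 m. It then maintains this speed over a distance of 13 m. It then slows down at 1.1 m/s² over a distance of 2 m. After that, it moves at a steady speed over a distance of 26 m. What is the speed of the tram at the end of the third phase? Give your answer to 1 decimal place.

1.6 m/s

Phase 1 (accelerating): v₀ = 0 m/s, a = 0.5 m/s².
v² = v₀² + 2aΔx = 0² + 2·0.5·7 = 7.00 → v = 2.65 m/s
t = (v − v₀)/a = (2.65 − 0)/0.5 = 5.29 s

Phase 2 (constant speed): v₀ = 2.65 m/s, a = 0 m/s².
Constant speed: t = d/v = 13/2.65 = 4.91 s

Phase 3 (decelerating): v₀ = 2.65 m/s, a = -1.1 m/s².
v² = v₀² + 2aΔx = 2.65² + 2·-1.1·2 = 2.60 → v = 1.61 m/s
t = (v − v₀)/a = (1.61 − 2.65)/-1.1 = 0.939 s
Speed at end of phase 3 = 1.61 m/s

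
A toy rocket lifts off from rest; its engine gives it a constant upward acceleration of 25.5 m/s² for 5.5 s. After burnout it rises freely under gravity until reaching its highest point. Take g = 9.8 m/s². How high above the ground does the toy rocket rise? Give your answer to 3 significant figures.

Phase 1 (powered ascent): v₀ = 0 m/s, a = 25.5 m/s².
v = v₀ + at = 0 + (25.5)(5.5) = 140 m/s
Δx = v₀t + ½at² = 0·5.5 + 0.5·25.5·5.5² = 386 m

Phase 2 (coasting upward): v₀ = 140 m/s, a = -9.8 m/s².
v = v₀ + at → t = (0 − 140) / -9.8 = 14.3 s
v² = v₀² + 2aΔx → Δx = (0² − 140²)/(2·-9.8) = 1000 m
Maximum height = 386 + 1000 = 1390 m

1390 m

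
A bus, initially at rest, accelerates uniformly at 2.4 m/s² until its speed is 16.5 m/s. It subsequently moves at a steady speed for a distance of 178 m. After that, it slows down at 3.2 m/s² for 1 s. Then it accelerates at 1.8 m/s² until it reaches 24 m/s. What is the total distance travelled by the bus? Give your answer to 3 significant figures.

360 m

Phase 1 (accelerating): v₀ = 0 m/s, a = 2.4 m/s².
v = v₀ + at → t = (16.5 − 0) / 2.4 = 6.88 s
v² = v₀² + 2aΔx → Δx = (16.5² − 0²)/(2·2.4) = 56.7 m

Phase 2 (constant speed): v₀ = 16.5 m/s, a = 0 m/s².
Constant speed: t = d/v = 178/16.5 = 10.8 s

Phase 3 (decelerating): v₀ = 16.5 m/s, a = -3.2 m/s².
v = v₀ + at = 16.5 + (-3.2)(1) = 13.3 m/s
Δx = v₀t + ½at² = 16.5·1 + 0.5·-3.2·1² = 14.9 m

Phase 4 (accelerating): v₀ = 13.3 m/s, a = 1.8 m/s².
v = v₀ + at → t = (24 − 13.3) / 1.8 = 5.94 s
v² = v₀² + 2aΔx → Δx = (24² − 13.3²)/(2·1.8) = 111 m
Total distance = 56.7 + 178 + 14.9 + 111 = 360 m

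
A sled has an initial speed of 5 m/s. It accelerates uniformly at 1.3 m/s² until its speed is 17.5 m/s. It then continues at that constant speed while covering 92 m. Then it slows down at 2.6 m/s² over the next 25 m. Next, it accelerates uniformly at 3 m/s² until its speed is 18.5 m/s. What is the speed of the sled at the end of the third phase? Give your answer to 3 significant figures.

13.3 m/s

Phase 1 (accelerating): v₀ = 5.00 m/s, a = 1.3 m/s².
v = v₀ + at → t = (17.5 − 5.00) / 1.3 = 9.62 s
v² = v₀² + 2aΔx → Δx = (17.5² − 5.00²)/(2·1.3) = 108 m

Phase 2 (constant speed): v₀ = 17.5 m/s, a = 0 m/s².
Constant speed: t = d/v = 92/17.5 = 5.26 s

Phase 3 (decelerating): v₀ = 17.5 m/s, a = -2.6 m/s².
v² = v₀² + 2aΔx = 17.5² + 2·-2.6·25 = 176 → v = 13.3 m/s
t = (v − v₀)/a = (13.3 − 17.5)/-2.6 = 1.62 s
Speed at end of phase 3 = 13.3 m/s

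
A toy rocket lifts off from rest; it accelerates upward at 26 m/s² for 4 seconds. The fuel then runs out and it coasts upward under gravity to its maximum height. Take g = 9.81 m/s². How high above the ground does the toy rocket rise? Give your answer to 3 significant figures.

Phase 1 (powered ascent): v₀ = 0 m/s, a = 26 m/s².
v = v₀ + at = 0 + (26)(4) = 104 m/s
Δx = v₀t + ½at² = 0·4 + 0.5·26·4² = 208 m

Phase 2 (coasting upward): v₀ = 104 m/s, a = -9.81 m/s².
v = v₀ + at → t = (0 − 104) / -9.81 = 10.6 s
v² = v₀² + 2aΔx → Δx = (0² − 104²)/(2·-9.81) = 551 m
Maximum height = 208 + 551 = 759 m

759 m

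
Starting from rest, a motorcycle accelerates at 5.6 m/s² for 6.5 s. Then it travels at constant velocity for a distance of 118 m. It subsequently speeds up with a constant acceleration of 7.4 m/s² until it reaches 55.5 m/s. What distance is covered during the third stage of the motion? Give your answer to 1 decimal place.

118.6 m

Phase 1 (accelerating): v₀ = 0 m/s, a = 5.6 m/s².
v = v₀ + at = 0 + (5.6)(6.5) = 36.4 m/s
Δx = v₀t + ½at² = 0·6.5 + 0.5·5.6·6.5² = 118 m

Phase 2 (constant speed): v₀ = 36.4 m/s, a = 0 m/s².
Constant speed: t = d/v = 118/36.4 = 3.24 s

Phase 3 (accelerating): v₀ = 36.4 m/s, a = 7.4 m/s².
v = v₀ + at → t = (55.5 − 36.4) / 7.4 = 2.58 s
v² = v₀² + 2aΔx → Δx = (55.5² − 36.4²)/(2·7.4) = 119 m
Distance in phase 3 = 119 m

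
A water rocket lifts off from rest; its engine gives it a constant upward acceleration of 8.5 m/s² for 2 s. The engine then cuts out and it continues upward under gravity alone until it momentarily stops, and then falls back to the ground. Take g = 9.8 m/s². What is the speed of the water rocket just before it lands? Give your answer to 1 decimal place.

24.9 m/s

Phase 1 (powered ascent): v₀ = 0 m/s, a = 8.5 m/s².
v = v₀ + at = 0 + (8.5)(2) = 17.0 m/s
Δx = v₀t + ½at² = 0·2 + 0.5·8.5·2² = 17.0 m

Phase 2 (coasting upward): v₀ = 17.0 m/s, a = -9.8 m/s².
v = v₀ + at → t = (0 − 17.0) / -9.8 = 1.73 s
v² = v₀² + 2aΔx → Δx = (0² − 17.0²)/(2·-9.8) = 14.7 m

Phase 3 (free fall): v₀ = 0 m/s, a = -9.8 m/s².
Falls 31.7 m from rest: t = √(2·31.7/9.8) = 2.55 s; v = g·t = 24.9 m/s.
Impact speed = 24.9 m/s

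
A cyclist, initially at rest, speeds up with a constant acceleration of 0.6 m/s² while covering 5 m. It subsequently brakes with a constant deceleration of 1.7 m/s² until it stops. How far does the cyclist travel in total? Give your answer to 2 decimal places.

6.76 m

Phase 1 (accelerating): v₀ = 0 m/s, a = 0.6 m/s².
v² = v₀² + 2aΔx = 0² + 2·0.6·5 = 6.00 → v = 2.45 m/s
t = (v − v₀)/a = (2.45 − 0)/0.6 = 4.08 s

Phase 2 (decelerating): v₀ = 2.45 m/s, a = -1.7 m/s².
v = v₀ + at → t = (0 − 2.45) / -1.7 = 1.44 s
v² = v₀² + 2aΔx → Δx = (0² − 2.45²)/(2·-1.7) = 1.76 m
Total distance = 5.00 + 1.76 = 6.76 m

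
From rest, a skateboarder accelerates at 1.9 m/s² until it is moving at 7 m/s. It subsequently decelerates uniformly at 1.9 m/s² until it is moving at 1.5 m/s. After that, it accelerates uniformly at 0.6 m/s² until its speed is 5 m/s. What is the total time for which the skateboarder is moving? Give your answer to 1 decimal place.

12.4 s

Phase 1 (accelerating): v₀ = 0 m/s, a = 1.9 m/s².
v = v₀ + at → t = (7 − 0) / 1.9 = 3.68 s
v² = v₀² + 2aΔx → Δx = (7² − 0²)/(2·1.9) = 12.9 m

Phase 2 (decelerating): v₀ = 7.00 m/s, a = -1.9 m/s².
v = v₀ + at → t = (1.5 − 7.00) / -1.9 = 2.89 s
v² = v₀² + 2aΔx → Δx = (1.5² − 7.00²)/(2·-1.9) = 12.3 m

Phase 3 (accelerating): v₀ = 1.50 m/s, a = 0.6 m/s².
v = v₀ + at → t = (5 − 1.50) / 0.6 = 5.83 s
v² = v₀² + 2aΔx → Δx = (5² − 1.50²)/(2·0.6) = 19.0 m
Total time = 3.68 + 2.89 + 5.83 = 12.4 s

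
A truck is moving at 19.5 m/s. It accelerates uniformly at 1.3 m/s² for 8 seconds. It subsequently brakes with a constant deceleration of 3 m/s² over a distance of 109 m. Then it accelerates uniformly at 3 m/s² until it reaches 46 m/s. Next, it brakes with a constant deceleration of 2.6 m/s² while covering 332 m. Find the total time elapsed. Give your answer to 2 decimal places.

33.07 s

Phase 1 (accelerating): v₀ = 19.5 m/s, a = 1.3 m/s².
v = v₀ + at = 19.5 + (1.3)(8) = 29.9 m/s
Δx = v₀t + ½at² = 19.5·8 + 0.5·1.3·8² = 198 m

Phase 2 (decelerating): v₀ = 29.9 m/s, a = -3 m/s².
v² = v₀² + 2aΔx = 29.9² + 2·-3·109 = 240 → v = 15.5 m/s
t = (v − v₀)/a = (15.5 − 29.9)/-3 = 4.80 s

Phase 3 (accelerating): v₀ = 15.5 m/s, a = 3 m/s².
v = v₀ + at → t = (46 − 15.5) / 3 = 10.2 s
v² = v₀² + 2aΔx → Δx = (46² − 15.5²)/(2·3) = 313 m

Phase 4 (decelerating): v₀ = 46.0 m/s, a = -2.6 m/s².
v² = v₀² + 2aΔx = 46.0² + 2·-2.6·332 = 390 → v = 19.7 m/s
t = (v − v₀)/a = (19.7 − 46.0)/-2.6 = 10.1 s
Total time = 8.00 + 4.80 + 10.2 + 10.1 = 33.1 s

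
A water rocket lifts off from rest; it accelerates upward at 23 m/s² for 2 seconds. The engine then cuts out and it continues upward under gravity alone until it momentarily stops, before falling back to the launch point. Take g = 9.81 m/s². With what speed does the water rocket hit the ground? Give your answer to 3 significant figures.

54.9 m/s

Phase 1 (powered ascent): v₀ = 0 m/s, a = 23 m/s².
v = v₀ + at = 0 + (23)(2) = 46.0 m/s
Δx = v₀t + ½at² = 0·2 + 0.5·23·2² = 46.0 m

Phase 2 (coasting upward): v₀ = 46.0 m/s, a = -9.81 m/s².
v = v₀ + at → t = (0 − 46.0) / -9.81 = 4.69 s
v² = v₀² + 2aΔx → Δx = (0² − 46.0²)/(2·-9.81) = 108 m

Phase 3 (free fall): v₀ = 0 m/s, a = -9.81 m/s².
Falls 154 m from rest: t = √(2·154/9.81) = 5.60 s; v = g·t = 54.9 m/s.
Impact speed = 54.9 m/s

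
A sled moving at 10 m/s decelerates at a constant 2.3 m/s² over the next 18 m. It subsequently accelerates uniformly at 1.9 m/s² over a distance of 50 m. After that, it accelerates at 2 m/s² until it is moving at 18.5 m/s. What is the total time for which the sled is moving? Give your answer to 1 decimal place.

Phase 1 (decelerating): v₀ = 10.0 m/s, a = -2.3 m/s².
v² = v₀² + 2aΔx = 10.0² + 2·-2.3·18 = 17.2 → v = 4.15 m/s
t = (v − v₀)/a = (4.15 − 10.0)/-2.3 = 2.54 s

Phase 2 (accelerating): v₀ = 4.15 m/s, a = 1.9 m/s².
v² = v₀² + 2aΔx = 4.15² + 2·1.9·50 = 207 → v = 14.4 m/s
t = (v − v₀)/a = (14.4 − 4.15)/1.9 = 5.39 s

Phase 3 (accelerating): v₀ = 14.4 m/s, a = 2 m/s².
v = v₀ + at → t = (18.5 − 14.4) / 2 = 2.05 s
v² = v₀² + 2aΔx → Δx = (18.5² − 14.4²)/(2·2) = 33.8 m
Total time = 2.54 + 5.39 + 2.05 = 9.99 s

10.0 s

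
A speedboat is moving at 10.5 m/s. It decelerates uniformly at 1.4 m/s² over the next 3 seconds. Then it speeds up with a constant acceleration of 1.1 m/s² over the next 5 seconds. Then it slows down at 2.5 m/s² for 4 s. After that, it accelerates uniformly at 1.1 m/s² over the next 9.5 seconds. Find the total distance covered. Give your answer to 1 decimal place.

164.4 m

Phase 1 (decelerating): v₀ = 10.5 m/s, a = -1.4 m/s².
v = v₀ + at = 10.5 + (-1.4)(3) = 6.30 m/s
Δx = v₀t + ½at² = 10.5·3 + 0.5·-1.4·3² = 25.2 m

Phase 2 (accelerating): v₀ = 6.30 m/s, a = 1.1 m/s².
v = v₀ + at = 6.30 + (1.1)(5) = 11.8 m/s
Δx = v₀t + ½at² = 6.30·5 + 0.5·1.1·5² = 45.2 m

Phase 3 (decelerating): v₀ = 11.8 m/s, a = -2.5 m/s².
v = v₀ + at = 11.8 + (-2.5)(4) = 1.80 m/s
Δx = v₀t + ½at² = 11.8·4 + 0.5·-2.5·4² = 27.2 m

Phase 4 (accelerating): v₀ = 1.80 m/s, a = 1.1 m/s².
v = v₀ + at = 1.80 + (1.1)(9.5) = 12.3 m/s
Δx = v₀t + ½at² = 1.80·9.5 + 0.5·1.1·9.5² = 66.7 m
Total distance = 25.2 + 45.2 + 27.2 + 66.7 = 164 m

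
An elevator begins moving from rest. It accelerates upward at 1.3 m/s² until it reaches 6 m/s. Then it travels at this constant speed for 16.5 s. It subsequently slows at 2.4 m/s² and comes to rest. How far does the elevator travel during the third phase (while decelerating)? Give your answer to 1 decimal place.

7.5 m

Phase 1 (accelerating): v₀ = 0 m/s, a = 1.3 m/s².
v = v₀ + at → t = (6 − 0) / 1.3 = 4.62 s
v² = v₀² + 2aΔx → Δx = (6² − 0²)/(2·1.3) = 13.8 m

Phase 2 (constant speed): v₀ = 6.00 m/s, a = 0 m/s².
v = v₀ + at = 6.00 + (0)(16.5) = 6.00 m/s
Δx = v₀t + ½at² = 6.00·16.5 + 0.5·0·16.5² = 99.0 m

Phase 3 (decelerating): v₀ = 6.00 m/s, a = -2.4 m/s².
v = v₀ + at → t = (0 − 6.00) / -2.4 = 2.50 s
v² = v₀² + 2aΔx → Δx = (0² − 6.00²)/(2·-2.4) = 7.50 m
Distance in phase 3 = 7.50 m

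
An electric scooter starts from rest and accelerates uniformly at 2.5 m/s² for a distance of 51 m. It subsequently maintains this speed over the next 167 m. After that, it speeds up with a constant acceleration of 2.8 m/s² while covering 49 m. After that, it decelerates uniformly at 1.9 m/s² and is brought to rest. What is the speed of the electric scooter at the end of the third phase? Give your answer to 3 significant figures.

23.0 m/s

Phase 1 (accelerating): v₀ = 0 m/s, a = 2.5 m/s².
v² = v₀² + 2aΔx = 0² + 2·2.5·51 = 255 → v = 16.0 m/s
t = (v − v₀)/a = (16.0 − 0)/2.5 = 6.39 s

Phase 2 (constant speed): v₀ = 16.0 m/s, a = 0 m/s².
Constant speed: t = d/v = 167/16.0 = 10.5 s

Phase 3 (accelerating): v₀ = 16.0 m/s, a = 2.8 m/s².
v² = v₀² + 2aΔx = 16.0² + 2·2.8·49 = 529 → v = 23.0 m/s
t = (v − v₀)/a = (23.0 − 16.0)/2.8 = 2.51 s
Speed at end of phase 3 = 23.0 m/s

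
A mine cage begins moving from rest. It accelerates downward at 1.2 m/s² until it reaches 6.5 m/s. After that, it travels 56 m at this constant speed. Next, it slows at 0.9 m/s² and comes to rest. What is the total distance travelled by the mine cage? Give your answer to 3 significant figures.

Phase 1 (accelerating): v₀ = 0 m/s, a = 1.2 m/s².
v = v₀ + at → t = (6.5 − 0) / 1.2 = 5.42 s
v² = v₀² + 2aΔx → Δx = (6.5² − 0²)/(2·1.2) = 17.6 m

Phase 2 (constant speed): v₀ = 6.50 m/s, a = 0 m/s².
Constant speed: t = d/v = 56/6.50 = 8.62 s

Phase 3 (decelerating): v₀ = 6.50 m/s, a = -0.9 m/s².
v = v₀ + at → t = (0 − 6.50) / -0.9 = 7.22 s
v² = v₀² + 2aΔx → Δx = (0² − 6.50²)/(2·-0.9) = 23.5 m
Total distance = 17.6 + 56.0 + 23.5 = 97.1 m

97.1 m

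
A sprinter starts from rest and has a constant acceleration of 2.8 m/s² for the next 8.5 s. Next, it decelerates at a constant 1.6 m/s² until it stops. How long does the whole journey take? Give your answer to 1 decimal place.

Phase 1 (accelerating): v₀ = 0 m/s, a = 2.8 m/s².
v = v₀ + at = 0 + (2.8)(8.5) = 23.8 m/s
Δx = v₀t + ½at² = 0·8.5 + 0.5·2.8·8.5² = 101 m

Phase 2 (decelerating): v₀ = 23.8 m/s, a = -1.6 m/s².
v = v₀ + at → t = (0 − 23.8) / -1.6 = 14.9 s
v² = v₀² + 2aΔx → Δx = (0² − 23.8²)/(2·-1.6) = 177 m
Total time = 8.50 + 14.9 = 23.4 s

23.4 s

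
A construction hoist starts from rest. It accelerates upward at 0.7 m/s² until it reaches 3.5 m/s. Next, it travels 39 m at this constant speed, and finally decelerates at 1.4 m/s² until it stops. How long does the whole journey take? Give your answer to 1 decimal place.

18.6 s

Phase 1 (accelerating): v₀ = 0 m/s, a = 0.7 m/s².
v = v₀ + at → t = (3.5 − 0) / 0.7 = 5.00 s
v² = v₀² + 2aΔx → Δx = (3.5² − 0²)/(2·0.7) = 8.75 m

Phase 2 (constant speed): v₀ = 3.50 m/s, a = 0 m/s².
Constant speed: t = d/v = 39/3.50 = 11.1 s

Phase 3 (decelerating): v₀ = 3.50 m/s, a = -1.4 m/s².
v = v₀ + at → t = (0 − 3.50) / -1.4 = 2.50 s
v² = v₀² + 2aΔx → Δx = (0² − 3.50²)/(2·-1.4) = 4.38 m
Total time = 5.00 + 11.1 + 2.50 = 18.6 s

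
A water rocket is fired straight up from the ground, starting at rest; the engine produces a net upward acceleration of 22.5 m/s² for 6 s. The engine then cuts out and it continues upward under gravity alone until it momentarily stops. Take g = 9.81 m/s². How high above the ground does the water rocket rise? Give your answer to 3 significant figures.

1330 m

Phase 1 (powered ascent): v₀ = 0 m/s, a = 22.5 m/s².
v = v₀ + at = 0 + (22.5)(6) = 135 m/s
Δx = v₀t + ½at² = 0·6 + 0.5·22.5·6² = 405 m

Phase 2 (coasting upward): v₀ = 135 m/s, a = -9.81 m/s².
v = v₀ + at → t = (0 − 135) / -9.81 = 13.8 s
v² = v₀² + 2aΔx → Δx = (0² − 135²)/(2·-9.81) = 929 m
Maximum height = 405 + 929 = 1330 m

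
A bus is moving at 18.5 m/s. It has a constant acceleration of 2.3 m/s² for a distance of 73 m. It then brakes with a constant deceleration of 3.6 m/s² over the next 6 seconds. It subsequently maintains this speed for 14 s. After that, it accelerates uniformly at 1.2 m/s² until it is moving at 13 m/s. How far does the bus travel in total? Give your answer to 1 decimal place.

Phase 1 (accelerating): v₀ = 18.5 m/s, a = 2.3 m/s².
v² = v₀² + 2aΔx = 18.5² + 2·2.3·73 = 678 → v = 26.0 m/s
t = (v − v₀)/a = (26.0 − 18.5)/2.3 = 3.28 s

Phase 2 (decelerating): v₀ = 26.0 m/s, a = -3.6 m/s².
v = v₀ + at = 26.0 + (-3.6)(6) = 4.44 m/s
Δx = v₀t + ½at² = 26.0·6 + 0.5·-3.6·6² = 91.4 m

Phase 3 (constant speed): v₀ = 4.44 m/s, a = 0 m/s².
v = v₀ + at = 4.44 + (0)(14) = 4.44 m/s
Δx = v₀t + ½at² = 4.44·14 + 0.5·0·14² = 62.2 m

Phase 4 (accelerating): v₀ = 4.44 m/s, a = 1.2 m/s².
v = v₀ + at → t = (13 − 4.44) / 1.2 = 7.13 s
v² = v₀² + 2aΔx → Δx = (13² − 4.44²)/(2·1.2) = 62.2 m
Total distance = 73.0 + 91.4 + 62.2 + 62.2 = 289 m

288.8 m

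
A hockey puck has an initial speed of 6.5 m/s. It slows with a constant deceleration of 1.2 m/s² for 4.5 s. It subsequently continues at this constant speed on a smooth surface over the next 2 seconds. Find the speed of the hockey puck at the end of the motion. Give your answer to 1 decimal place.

1.1 m/s

Phase 1 (decelerating): v₀ = 6.50 m/s, a = -1.2 m/s².
v = v₀ + at = 6.50 + (-1.2)(4.5) = 1.10 m/s
Δx = v₀t + ½at² = 6.50·4.5 + 0.5·-1.2·4.5² = 17.1 m

Phase 2 (constant speed): v₀ = 1.10 m/s, a = 0 m/s².
v = v₀ + at = 1.10 + (0)(2) = 1.10 m/s
Δx = v₀t + ½at² = 1.10·2 + 0.5·0·2² = 2.20 m
Final speed = 1.10 m/s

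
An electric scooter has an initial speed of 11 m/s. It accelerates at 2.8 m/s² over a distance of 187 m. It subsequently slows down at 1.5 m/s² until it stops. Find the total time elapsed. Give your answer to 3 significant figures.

31.1 s

Phase 1 (accelerating): v₀ = 11.0 m/s, a = 2.8 m/s².
v² = v₀² + 2aΔx = 11.0² + 2·2.8·187 = 1170 → v = 34.2 m/s
t = (v − v₀)/a = (34.2 − 11.0)/2.8 = 8.28 s

Phase 2 (decelerating): v₀ = 34.2 m/s, a = -1.5 m/s².
v = v₀ + at → t = (0 − 34.2) / -1.5 = 22.8 s
v² = v₀² + 2aΔx → Δx = (0² − 34.2²)/(2·-1.5) = 389 m
Total time = 8.28 + 22.8 = 31.1 s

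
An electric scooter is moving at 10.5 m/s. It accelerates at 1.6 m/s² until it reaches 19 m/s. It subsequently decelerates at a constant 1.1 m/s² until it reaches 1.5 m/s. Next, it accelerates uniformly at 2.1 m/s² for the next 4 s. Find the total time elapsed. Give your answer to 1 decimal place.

Phase 1 (accelerating): v₀ = 10.5 m/s, a = 1.6 m/s².
v = v₀ + at → t = (19 − 10.5) / 1.6 = 5.31 s
v² = v₀² + 2aΔx → Δx = (19² − 10.5²)/(2·1.6) = 78.4 m

Phase 2 (decelerating): v₀ = 19.0 m/s, a = -1.1 m/s².
v = v₀ + at → t = (1.5 − 19.0) / -1.1 = 15.9 s
v² = v₀² + 2aΔx → Δx = (1.5² − 19.0²)/(2·-1.1) = 163 m

Phase 3 (accelerating): v₀ = 1.50 m/s, a = 2.1 m/s².
v = v₀ + at = 1.50 + (2.1)(4) = 9.90 m/s
Δx = v₀t + ½at² = 1.50·4 + 0.5·2.1·4² = 22.8 m
Total time = 5.31 + 15.9 + 4.00 = 25.2 s

25.2 s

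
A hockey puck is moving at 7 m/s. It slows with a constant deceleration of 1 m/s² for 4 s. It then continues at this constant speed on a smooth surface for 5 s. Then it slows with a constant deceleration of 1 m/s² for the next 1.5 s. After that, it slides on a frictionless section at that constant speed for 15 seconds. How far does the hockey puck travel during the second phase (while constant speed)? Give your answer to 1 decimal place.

Phase 1 (decelerating): v₀ = 7.00 m/s, a = -1 m/s².
v = v₀ + at = 7.00 + (-1)(4) = 3.00 m/s
Δx = v₀t + ½at² = 7.00·4 + 0.5·-1·4² = 20.0 m

Phase 2 (constant speed): v₀ = 3.00 m/s, a = 0 m/s².
v = v₀ + at = 3.00 + (0)(5) = 3.00 m/s
Δx = v₀t + ½at² = 3.00·5 + 0.5·0·5² = 15.0 m
Distance in phase 2 = 15.0 m

15.0 m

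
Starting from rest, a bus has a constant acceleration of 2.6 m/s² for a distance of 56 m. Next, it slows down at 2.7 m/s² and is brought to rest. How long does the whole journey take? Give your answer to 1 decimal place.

12.9 s

Phase 1 (accelerating): v₀ = 0 m/s, a = 2.6 m/s².
v² = v₀² + 2aΔx = 0² + 2·2.6·56 = 291 → v = 17.1 m/s
t = (v − v₀)/a = (17.1 − 0)/2.6 = 6.56 s

Phase 2 (decelerating): v₀ = 17.1 m/s, a = -2.7 m/s².
v = v₀ + at → t = (0 − 17.1) / -2.7 = 6.32 s
v² = v₀² + 2aΔx → Δx = (0² − 17.1²)/(2·-2.7) = 53.9 m
Total time = 6.56 + 6.32 = 12.9 s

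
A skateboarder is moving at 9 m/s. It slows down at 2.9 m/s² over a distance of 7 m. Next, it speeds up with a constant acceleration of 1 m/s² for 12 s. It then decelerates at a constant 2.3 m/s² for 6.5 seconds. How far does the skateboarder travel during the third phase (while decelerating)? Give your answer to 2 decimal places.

Phase 1 (decelerating): v₀ = 9.00 m/s, a = -2.9 m/s².
v² = v₀² + 2aΔx = 9.00² + 2·-2.9·7 = 40.4 → v = 6.36 m/s
t = (v − v₀)/a = (6.36 − 9.00)/-2.9 = 0.912 s

Phase 2 (accelerating): v₀ = 6.36 m/s, a = 1 m/s².
v = v₀ + at = 6.36 + (1)(12) = 18.4 m/s
Δx = v₀t + ½at² = 6.36·12 + 0.5·1·12² = 148 m

Phase 3 (decelerating): v₀ = 18.4 m/s, a = -2.3 m/s².
v = v₀ + at = 18.4 + (-2.3)(6.5) = 3.41 m/s
Δx = v₀t + ½at² = 18.4·6.5 + 0.5·-2.3·6.5² = 70.7 m
Distance in phase 3 = 70.7 m

70.73 m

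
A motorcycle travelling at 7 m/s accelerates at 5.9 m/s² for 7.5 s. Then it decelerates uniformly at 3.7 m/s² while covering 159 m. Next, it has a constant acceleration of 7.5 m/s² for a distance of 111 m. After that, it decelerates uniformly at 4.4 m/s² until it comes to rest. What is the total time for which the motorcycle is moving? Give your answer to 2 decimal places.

26.11 s

Phase 1 (accelerating): v₀ = 7.00 m/s, a = 5.9 m/s².
v = v₀ + at = 7.00 + (5.9)(7.5) = 51.2 m/s
Δx = v₀t + ½at² = 7.00·7.5 + 0.5·5.9·7.5² = 218 m

Phase 2 (decelerating): v₀ = 51.2 m/s, a = -3.7 m/s².
v² = v₀² + 2aΔx = 51.2² + 2·-3.7·159 = 1450 → v = 38.1 m/s
t = (v − v₀)/a = (38.1 − 51.2)/-3.7 = 3.56 s

Phase 3 (accelerating): v₀ = 38.1 m/s, a = 7.5 m/s².
v² = v₀² + 2aΔx = 38.1² + 2·7.5·111 = 3110 → v = 55.8 m/s
t = (v − v₀)/a = (55.8 − 38.1)/7.5 = 2.36 s

Phase 4 (decelerating): v₀ = 55.8 m/s, a = -4.4 m/s².
v = v₀ + at → t = (0 − 55.8) / -4.4 = 12.7 s
v² = v₀² + 2aΔx → Δx = (0² − 55.8²)/(2·-4.4) = 354 m
Total time = 7.50 + 3.56 + 2.36 + 12.7 = 26.1 s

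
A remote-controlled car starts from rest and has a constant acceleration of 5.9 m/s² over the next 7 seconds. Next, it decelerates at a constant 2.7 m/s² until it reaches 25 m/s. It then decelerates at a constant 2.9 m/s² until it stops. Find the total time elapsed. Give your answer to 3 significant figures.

21.7 s

Phase 1 (accelerating): v₀ = 0 m/s, a = 5.9 m/s².
v = v₀ + at = 0 + (5.9)(7) = 41.3 m/s
Δx = v₀t + ½at² = 0·7 + 0.5·5.9·7² = 145 m

Phase 2 (decelerating): v₀ = 41.3 m/s, a = -2.7 m/s².
v = v₀ + at → t = (25 − 41.3) / -2.7 = 6.04 s
v² = v₀² + 2aΔx → Δx = (25² − 41.3²)/(2·-2.7) = 200 m

Phase 3 (decelerating): v₀ = 25.0 m/s, a = -2.9 m/s².
v = v₀ + at → t = (0 − 25.0) / -2.9 = 8.62 s
v² = v₀² + 2aΔx → Δx = (0² − 25.0²)/(2·-2.9) = 108 m
Total time = 7.00 + 6.04 + 8.62 = 21.7 s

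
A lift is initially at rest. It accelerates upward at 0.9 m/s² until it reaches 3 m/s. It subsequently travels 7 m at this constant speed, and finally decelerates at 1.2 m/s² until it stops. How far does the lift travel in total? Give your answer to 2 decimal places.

15.75 m

Phase 1 (accelerating): v₀ = 0 m/s, a = 0.9 m/s².
v = v₀ + at → t = (3 − 0) / 0.9 = 3.33 s
v² = v₀² + 2aΔx → Δx = (3² − 0²)/(2·0.9) = 5.00 m

Phase 2 (constant speed): v₀ = 3.00 m/s, a = 0 m/s².
Constant speed: t = d/v = 7/3.00 = 2.33 s

Phase 3 (decelerating): v₀ = 3.00 m/s, a = -1.2 m/s².
v = v₀ + at → t = (0 − 3.00) / -1.2 = 2.50 s
v² = v₀² + 2aΔx → Δx = (0² − 3.00²)/(2·-1.2) = 3.75 m
Total distance = 5.00 + 7.00 + 3.75 = 15.8 m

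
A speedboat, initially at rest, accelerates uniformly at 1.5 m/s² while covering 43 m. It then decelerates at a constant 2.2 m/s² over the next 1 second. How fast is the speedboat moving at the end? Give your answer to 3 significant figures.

9.16 m/s

Phase 1 (accelerating): v₀ = 0 m/s, a = 1.5 m/s².
v² = v₀² + 2aΔx = 0² + 2·1.5·43 = 129 → v = 11.4 m/s
t = (v − v₀)/a = (11.4 − 0)/1.5 = 7.57 s

Phase 2 (decelerating): v₀ = 11.4 m/s, a = -2.2 m/s².
v = v₀ + at = 11.4 + (-2.2)(1) = 9.16 m/s
Δx = v₀t + ½at² = 11.4·1 + 0.5·-2.2·1² = 10.3 m
Final speed = 9.16 m/s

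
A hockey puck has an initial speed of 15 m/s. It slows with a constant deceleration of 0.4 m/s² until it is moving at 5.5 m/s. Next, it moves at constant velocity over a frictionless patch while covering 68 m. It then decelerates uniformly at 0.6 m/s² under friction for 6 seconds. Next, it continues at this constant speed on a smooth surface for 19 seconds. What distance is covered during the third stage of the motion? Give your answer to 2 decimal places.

22.20 m

Phase 1 (decelerating): v₀ = 15.0 m/s, a = -0.4 m/s².
v = v₀ + at → t = (5.5 − 15.0) / -0.4 = 23.8 s
v² = v₀² + 2aΔx → Δx = (5.5² − 15.0²)/(2·-0.4) = 243 m

Phase 2 (constant speed): v₀ = 5.50 m/s, a = 0 m/s².
Constant speed: t = d/v = 68/5.50 = 12.4 s

Phase 3 (decelerating): v₀ = 5.50 m/s, a = -0.6 m/s².
v = v₀ + at = 5.50 + (-0.6)(6) = 1.90 m/s
Δx = v₀t + ½at² = 5.50·6 + 0.5·-0.6·6² = 22.2 m
Distance in phase 3 = 22.2 m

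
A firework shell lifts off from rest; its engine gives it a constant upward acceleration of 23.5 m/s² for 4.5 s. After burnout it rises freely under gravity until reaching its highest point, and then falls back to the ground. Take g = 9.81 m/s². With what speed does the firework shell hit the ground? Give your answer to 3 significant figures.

126 m/s

Phase 1 (powered ascent): v₀ = 0 m/s, a = 23.5 m/s².
v = v₀ + at = 0 + (23.5)(4.5) = 106 m/s
Δx = v₀t + ½at² = 0·4.5 + 0.5·23.5·4.5² = 238 m

Phase 2 (coasting upward): v₀ = 106 m/s, a = -9.81 m/s².
v = v₀ + at → t = (0 − 106) / -9.81 = 10.8 s
v² = v₀² + 2aΔx → Δx = (0² − 106²)/(2·-9.81) = 570 m

Phase 3 (free fall): v₀ = 0 m/s, a = -9.81 m/s².
Falls 808 m from rest: t = √(2·808/9.81) = 12.8 s; v = g·t = 126 m/s.
Impact speed = 126 m/s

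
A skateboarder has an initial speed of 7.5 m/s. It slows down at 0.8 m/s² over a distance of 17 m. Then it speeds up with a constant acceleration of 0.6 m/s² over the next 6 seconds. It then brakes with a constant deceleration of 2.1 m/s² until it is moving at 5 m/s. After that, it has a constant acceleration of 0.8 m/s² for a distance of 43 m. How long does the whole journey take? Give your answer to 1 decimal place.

Phase 1 (decelerating): v₀ = 7.50 m/s, a = -0.8 m/s².
v² = v₀² + 2aΔx = 7.50² + 2·-0.8·17 = 29.0 → v = 5.39 m/s
t = (v − v₀)/a = (5.39 − 7.50)/-0.8 = 2.64 s

Phase 2 (accelerating): v₀ = 5.39 m/s, a = 0.6 m/s².
v = v₀ + at = 5.39 + (0.6)(6) = 8.99 m/s
Δx = v₀t + ½at² = 5.39·6 + 0.5·0.6·6² = 43.1 m

Phase 3 (decelerating): v₀ = 8.99 m/s, a = -2.1 m/s².
v = v₀ + at → t = (5 − 8.99) / -2.1 = 1.90 s
v² = v₀² + 2aΔx → Δx = (5² − 8.99²)/(2·-2.1) = 13.3 m

Phase 4 (accelerating): v₀ = 5.00 m/s, a = 0.8 m/s².
v² = v₀² + 2aΔx = 5.00² + 2·0.8·43 = 93.8 → v = 9.69 m/s
t = (v − v₀)/a = (9.69 − 5.00)/0.8 = 5.86 s
Total time = 2.64 + 6.00 + 1.90 + 5.86 = 16.4 s

16.4 s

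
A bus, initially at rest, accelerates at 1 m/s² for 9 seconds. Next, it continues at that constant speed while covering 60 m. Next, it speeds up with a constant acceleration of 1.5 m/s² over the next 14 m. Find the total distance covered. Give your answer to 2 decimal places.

114.50 m

Phase 1 (accelerating): v₀ = 0 m/s, a = 1 m/s².
v = v₀ + at = 0 + (1)(9) = 9.00 m/s
Δx = v₀t + ½at² = 0·9 + 0.5·1·9² = 40.5 m

Phase 2 (constant speed): v₀ = 9.00 m/s, a = 0 m/s².
Constant speed: t = d/v = 60/9.00 = 6.67 s

Phase 3 (accelerating): v₀ = 9.00 m/s, a = 1.5 m/s².
v² = v₀² + 2aΔx = 9.00² + 2·1.5·14 = 123 → v = 11.1 m/s
t = (v − v₀)/a = (11.1 − 9.00)/1.5 = 1.39 s
Total distance = 40.5 + 60.0 + 14.0 = 114 m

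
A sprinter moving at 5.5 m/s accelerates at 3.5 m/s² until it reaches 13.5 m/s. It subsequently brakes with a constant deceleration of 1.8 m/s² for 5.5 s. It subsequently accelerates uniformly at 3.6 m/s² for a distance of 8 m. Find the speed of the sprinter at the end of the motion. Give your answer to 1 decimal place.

8.4 m/s

Phase 1 (accelerating): v₀ = 5.50 m/s, a = 3.5 m/s².
v = v₀ + at → t = (13.5 − 5.50) / 3.5 = 2.29 s
v² = v₀² + 2aΔx → Δx = (13.5² − 5.50²)/(2·3.5) = 21.7 m

Phase 2 (decelerating): v₀ = 13.5 m/s, a = -1.8 m/s².
v = v₀ + at = 13.5 + (-1.8)(5.5) = 3.60 m/s
Δx = v₀t + ½at² = 13.5·5.5 + 0.5·-1.8·5.5² = 47.0 m

Phase 3 (accelerating): v₀ = 3.60 m/s, a = 3.6 m/s².
v² = v₀² + 2aΔx = 3.60² + 2·3.6·8 = 70.6 → v = 8.40 m/s
t = (v − v₀)/a = (8.40 − 3.60)/3.6 = 1.33 s
Final speed = 8.40 m/s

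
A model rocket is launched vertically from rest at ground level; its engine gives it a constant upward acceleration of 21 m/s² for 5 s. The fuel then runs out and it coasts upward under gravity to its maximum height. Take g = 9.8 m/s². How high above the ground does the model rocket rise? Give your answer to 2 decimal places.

825.00 m

Phase 1 (powered ascent): v₀ = 0 m/s, a = 21 m/s².
v = v₀ + at = 0 + (21)(5) = 105 m/s
Δx = v₀t + ½at² = 0·5 + 0.5·21·5² = 262 m

Phase 2 (coasting upward): v₀ = 105 m/s, a = -9.8 m/s².
v = v₀ + at → t = (0 − 105) / -9.8 = 10.7 s
v² = v₀² + 2aΔx → Δx = (0² − 105²)/(2·-9.8) = 562 m
Maximum height = 262 + 562 = 825 m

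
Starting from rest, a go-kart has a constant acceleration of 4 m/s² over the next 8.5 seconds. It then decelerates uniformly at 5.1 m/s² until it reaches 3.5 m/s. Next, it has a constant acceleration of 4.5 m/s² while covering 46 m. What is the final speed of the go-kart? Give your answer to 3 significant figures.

Phase 1 (accelerating): v₀ = 0 m/s, a = 4 m/s².
v = v₀ + at = 0 + (4)(8.5) = 34.0 m/s
Δx = v₀t + ½at² = 0·8.5 + 0.5·4·8.5² = 144 m

Phase 2 (decelerating): v₀ = 34.0 m/s, a = -5.1 m/s².
v = v₀ + at → t = (3.5 − 34.0) / -5.1 = 5.98 s
v² = v₀² + 2aΔx → Δx = (3.5² − 34.0²)/(2·-5.1) = 112 m

Phase 3 (accelerating): v₀ = 3.50 m/s, a = 4.5 m/s².
v² = v₀² + 2aΔx = 3.50² + 2·4.5·46 = 426 → v = 20.6 m/s
t = (v − v₀)/a = (20.6 − 3.50)/4.5 = 3.81 s
Final speed = 20.6 m/s

20.6 m/s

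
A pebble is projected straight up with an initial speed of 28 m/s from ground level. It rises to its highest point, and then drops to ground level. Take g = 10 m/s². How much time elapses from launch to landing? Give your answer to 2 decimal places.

Phase 1 (rising): v₀ = 28.0 m/s, a = -10 m/s².
v = v₀ + at → t = (0 − 28.0) / -10 = 2.80 s
v² = v₀² + 2aΔx → Δx = (0² − 28.0²)/(2·-10) = 39.2 m

Phase 2 (falling): v₀ = 0 m/s, a = -10 m/s².
Falls 39.2 m from rest: t = √(2·39.2/10) = 2.80 s; v = g·t = 28.0 m/s.
Total time = 2.80 + 2.80 = 5.60 s

5.60 s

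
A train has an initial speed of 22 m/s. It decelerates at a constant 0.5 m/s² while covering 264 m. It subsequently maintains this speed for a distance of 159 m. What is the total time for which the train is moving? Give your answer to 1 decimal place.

Phase 1 (decelerating): v₀ = 22.0 m/s, a = -0.5 m/s².
v² = v₀² + 2aΔx = 22.0² + 2·-0.5·264 = 220 → v = 14.8 m/s
t = (v − v₀)/a = (14.8 − 22.0)/-0.5 = 14.3 s

Phase 2 (constant speed): v₀ = 14.8 m/s, a = 0 m/s².
Constant speed: t = d/v = 159/14.8 = 10.7 s
Total time = 14.3 + 10.7 = 25.1 s

25.1 s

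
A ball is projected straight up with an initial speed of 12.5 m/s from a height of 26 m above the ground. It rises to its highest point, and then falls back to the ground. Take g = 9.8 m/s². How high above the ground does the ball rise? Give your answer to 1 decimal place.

Phase 1 (rising): v₀ = 12.5 m/s, a = -9.8 m/s².
v = v₀ + at → t = (0 − 12.5) / -9.8 = 1.28 s
v² = v₀² + 2aΔx → Δx = (0² − 12.5²)/(2·-9.8) = 7.97 m
Maximum height = 26 + 7.97 = 34.0 m

34.0 m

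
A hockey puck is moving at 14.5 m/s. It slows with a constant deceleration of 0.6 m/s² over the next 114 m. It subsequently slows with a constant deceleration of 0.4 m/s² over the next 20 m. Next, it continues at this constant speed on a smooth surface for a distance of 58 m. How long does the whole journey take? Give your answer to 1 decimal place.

20.0 s

Phase 1 (decelerating): v₀ = 14.5 m/s, a = -0.6 m/s².
v² = v₀² + 2aΔx = 14.5² + 2·-0.6·114 = 73.5 → v = 8.57 m/s
t = (v − v₀)/a = (8.57 − 14.5)/-0.6 = 9.88 s

Phase 2 (decelerating): v₀ = 8.57 m/s, a = -0.4 m/s².
v² = v₀² + 2aΔx = 8.57² + 2·-0.4·20 = 57.5 → v = 7.58 m/s
t = (v − v₀)/a = (7.58 − 8.57)/-0.4 = 2.48 s

Phase 3 (constant speed): v₀ = 7.58 m/s, a = 0 m/s².
Constant speed: t = d/v = 58/7.58 = 7.65 s
Total time = 9.88 + 2.48 + 7.65 = 20.0 s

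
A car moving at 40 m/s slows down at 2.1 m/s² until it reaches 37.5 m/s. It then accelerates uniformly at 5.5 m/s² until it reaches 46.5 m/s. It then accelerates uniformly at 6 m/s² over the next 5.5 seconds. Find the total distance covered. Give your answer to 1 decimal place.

461.4 m

Phase 1 (decelerating): v₀ = 40.0 m/s, a = -2.1 m/s².
v = v₀ + at → t = (37.5 − 40.0) / -2.1 = 1.19 s
v² = v₀² + 2aΔx → Δx = (37.5² − 40.0²)/(2·-2.1) = 46.1 m

Phase 2 (accelerating): v₀ = 37.5 m/s, a = 5.5 m/s².
v = v₀ + at → t = (46.5 − 37.5) / 5.5 = 1.64 s
v² = v₀² + 2aΔx → Δx = (46.5² − 37.5²)/(2·5.5) = 68.7 m

Phase 3 (accelerating): v₀ = 46.5 m/s, a = 6 m/s².
v = v₀ + at = 46.5 + (6)(5.5) = 79.5 m/s
Δx = v₀t + ½at² = 46.5·5.5 + 0.5·6·5.5² = 346 m
Total distance = 46.1 + 68.7 + 346 = 461 m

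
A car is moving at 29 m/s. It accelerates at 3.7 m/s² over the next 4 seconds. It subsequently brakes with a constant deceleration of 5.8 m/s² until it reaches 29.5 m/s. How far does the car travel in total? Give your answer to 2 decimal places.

235.96 m

Phase 1 (accelerating): v₀ = 29.0 m/s, a = 3.7 m/s².
v = v₀ + at = 29.0 + (3.7)(4) = 43.8 m/s
Δx = v₀t + ½at² = 29.0·4 + 0.5·3.7·4² = 146 m

Phase 2 (decelerating): v₀ = 43.8 m/s, a = -5.8 m/s².
v = v₀ + at → t = (29.5 − 43.8) / -5.8 = 2.47 s
v² = v₀² + 2aΔx → Δx = (29.5² − 43.8²)/(2·-5.8) = 90.4 m
Total distance = 146 + 90.4 = 236 m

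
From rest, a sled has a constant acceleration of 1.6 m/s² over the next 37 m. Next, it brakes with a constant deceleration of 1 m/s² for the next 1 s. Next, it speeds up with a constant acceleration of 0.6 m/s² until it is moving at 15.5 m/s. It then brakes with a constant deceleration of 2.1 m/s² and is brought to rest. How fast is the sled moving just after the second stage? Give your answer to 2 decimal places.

Phase 1 (accelerating): v₀ = 0 m/s, a = 1.6 m/s².
v² = v₀² + 2aΔx = 0² + 2·1.6·37 = 118 → v = 10.9 m/s
t = (v − v₀)/a = (10.9 − 0)/1.6 = 6.80 s

Phase 2 (decelerating): v₀ = 10.9 m/s, a = -1 m/s².
v = v₀ + at = 10.9 + (-1)(1) = 9.88 m/s
Δx = v₀t + ½at² = 10.9·1 + 0.5·-1·1² = 10.4 m
Speed at end of phase 2 = 9.88 m/s

9.88 m/s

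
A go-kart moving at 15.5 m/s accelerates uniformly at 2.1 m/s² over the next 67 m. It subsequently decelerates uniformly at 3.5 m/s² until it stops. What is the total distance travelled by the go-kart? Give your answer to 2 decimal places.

Phase 1 (accelerating): v₀ = 15.5 m/s, a = 2.1 m/s².
v² = v₀² + 2aΔx = 15.5² + 2·2.1·67 = 522 → v = 22.8 m/s
t = (v − v₀)/a = (22.8 − 15.5)/2.1 = 3.50 s

Phase 2 (decelerating): v₀ = 22.8 m/s, a = -3.5 m/s².
v = v₀ + at → t = (0 − 22.8) / -3.5 = 6.53 s
v² = v₀² + 2aΔx → Δx = (0² − 22.8²)/(2·-3.5) = 74.5 m
Total distance = 67.0 + 74.5 = 142 m

141.52 m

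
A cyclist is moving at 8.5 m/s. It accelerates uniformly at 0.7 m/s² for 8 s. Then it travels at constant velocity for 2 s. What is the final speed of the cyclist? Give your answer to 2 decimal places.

Phase 1 (accelerating): v₀ = 8.50 m/s, a = 0.7 m/s².
v = v₀ + at = 8.50 + (0.7)(8) = 14.1 m/s
Δx = v₀t + ½at² = 8.50·8 + 0.5·0.7·8² = 90.4 m

Phase 2 (constant speed): v₀ = 14.1 m/s, a = 0 m/s².
v = v₀ + at = 14.1 + (0)(2) = 14.1 m/s
Δx = v₀t + ½at² = 14.1·2 + 0.5·0·2² = 28.2 m
Final speed = 14.1 m/s

14.10 m/s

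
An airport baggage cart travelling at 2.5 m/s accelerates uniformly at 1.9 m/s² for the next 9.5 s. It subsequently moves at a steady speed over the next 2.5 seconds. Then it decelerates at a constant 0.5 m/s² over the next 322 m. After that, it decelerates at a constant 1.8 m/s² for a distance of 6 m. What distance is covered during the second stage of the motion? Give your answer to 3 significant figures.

51.4 m

Phase 1 (accelerating): v₀ = 2.50 m/s, a = 1.9 m/s².
v = v₀ + at = 2.50 + (1.9)(9.5) = 20.6 m/s
Δx = v₀t + ½at² = 2.50·9.5 + 0.5·1.9·9.5² = 109 m

Phase 2 (constant speed): v₀ = 20.6 m/s, a = 0 m/s².
v = v₀ + at = 20.6 + (0)(2.5) = 20.6 m/s
Δx = v₀t + ½at² = 20.6·2.5 + 0.5·0·2.5² = 51.4 m
Distance in phase 2 = 51.4 m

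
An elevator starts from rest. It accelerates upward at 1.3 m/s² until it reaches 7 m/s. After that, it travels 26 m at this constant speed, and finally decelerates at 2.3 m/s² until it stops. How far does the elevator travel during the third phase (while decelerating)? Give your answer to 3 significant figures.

Phase 1 (accelerating): v₀ = 0 m/s, a = 1.3 m/s².
v = v₀ + at → t = (7 − 0) / 1.3 = 5.38 s
v² = v₀² + 2aΔx → Δx = (7² − 0²)/(2·1.3) = 18.8 m

Phase 2 (constant speed): v₀ = 7.00 m/s, a = 0 m/s².
Constant speed: t = d/v = 26/7.00 = 3.71 s

Phase 3 (decelerating): v₀ = 7.00 m/s, a = -2.3 m/s².
v = v₀ + at → t = (0 − 7.00) / -2.3 = 3.04 s
v² = v₀² + 2aΔx → Δx = (0² − 7.00²)/(2·-2.3) = 10.7 m
Distance in phase 3 = 10.7 m

10.7 m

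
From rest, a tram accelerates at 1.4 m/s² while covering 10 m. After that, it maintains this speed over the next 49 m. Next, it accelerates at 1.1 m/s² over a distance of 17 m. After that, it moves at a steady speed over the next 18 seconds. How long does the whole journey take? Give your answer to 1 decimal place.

Phase 1 (accelerating): v₀ = 0 m/s, a = 1.4 m/s².
v² = v₀² + 2aΔx = 0² + 2·1.4·10 = 28.0 → v = 5.29 m/s
t = (v − v₀)/a = (5.29 − 0)/1.4 = 3.78 s

Phase 2 (constant speed): v₀ = 5.29 m/s, a = 0 m/s².
Constant speed: t = d/v = 49/5.29 = 9.26 s

Phase 3 (accelerating): v₀ = 5.29 m/s, a = 1.1 m/s².
v² = v₀² + 2aΔx = 5.29² + 2·1.1·17 = 65.4 → v = 8.09 m/s
t = (v − v₀)/a = (8.09 − 5.29)/1.1 = 2.54 s

Phase 4 (constant speed): v₀ = 8.09 m/s, a = 0 m/s².
v = v₀ + at = 8.09 + (0)(18) = 8.09 m/s
Δx = v₀t + ½at² = 8.09·18 + 0.5·0·18² = 146 m
Total time = 3.78 + 9.26 + 2.54 + 18.0 = 33.6 s

33.6 s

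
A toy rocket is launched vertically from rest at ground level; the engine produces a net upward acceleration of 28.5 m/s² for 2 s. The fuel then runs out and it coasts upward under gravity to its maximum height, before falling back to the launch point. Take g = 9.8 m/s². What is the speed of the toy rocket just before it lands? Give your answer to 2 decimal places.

Phase 1 (powered ascent): v₀ = 0 m/s, a = 28.5 m/s².
v = v₀ + at = 0 + (28.5)(2) = 57.0 m/s
Δx = v₀t + ½at² = 0·2 + 0.5·28.5·2² = 57.0 m

Phase 2 (coasting upward): v₀ = 57.0 m/s, a = -9.8 m/s².
v = v₀ + at → t = (0 − 57.0) / -9.8 = 5.82 s
v² = v₀² + 2aΔx → Δx = (0² − 57.0²)/(2·-9.8) = 166 m

Phase 3 (free fall): v₀ = 0 m/s, a = -9.8 m/s².
Falls 223 m from rest: t = √(2·223/9.8) = 6.74 s; v = g·t = 66.1 m/s.
Impact speed = 66.1 m/s

66.08 m/s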